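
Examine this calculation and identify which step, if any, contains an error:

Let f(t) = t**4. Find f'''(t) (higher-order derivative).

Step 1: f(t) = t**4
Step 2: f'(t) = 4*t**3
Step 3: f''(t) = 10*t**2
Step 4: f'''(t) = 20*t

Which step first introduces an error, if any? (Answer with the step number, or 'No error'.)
Step 3

Step 3 is incorrect due to a wrong coefficient.
The step shows: 10*t**2
The correct value should be: 12*t**2

Explanation: The coefficient 12 was incorrectly written as 10: the term 12*t**2 was incorrectly written as 10*t**2
The later steps are derived from this incorrect expression, so the error originates in Step 3.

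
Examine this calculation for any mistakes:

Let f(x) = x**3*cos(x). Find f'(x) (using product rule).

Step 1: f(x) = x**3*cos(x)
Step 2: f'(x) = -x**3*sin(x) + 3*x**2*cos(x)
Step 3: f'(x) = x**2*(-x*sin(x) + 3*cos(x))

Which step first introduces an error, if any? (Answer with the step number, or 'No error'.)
No error

All steps in this derivation are correct.
The final answer f'(x) = x**2*(-x*sin(x) + 3*cos(x)) is valid.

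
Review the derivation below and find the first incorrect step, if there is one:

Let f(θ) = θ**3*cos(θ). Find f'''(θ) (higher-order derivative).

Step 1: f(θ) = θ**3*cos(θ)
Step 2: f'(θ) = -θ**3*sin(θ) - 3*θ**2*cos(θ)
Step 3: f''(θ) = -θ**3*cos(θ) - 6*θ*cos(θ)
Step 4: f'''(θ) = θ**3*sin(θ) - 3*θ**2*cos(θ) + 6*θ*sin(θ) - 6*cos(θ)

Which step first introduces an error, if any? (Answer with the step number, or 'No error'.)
Step 2

Step 2 is incorrect due to a sign flip.
The step shows: -θ**3*sin(θ) - 3*θ**2*cos(θ)
The correct value should be: -θ**3*sin(θ) + 3*θ**2*cos(θ)

Explanation: The sign of one term was flipped: the term 3*θ**2*cos(θ) was incorrectly written as -3*θ**2*cos(θ)
The later steps are derived from this incorrect expression, so the error originates in Step 2.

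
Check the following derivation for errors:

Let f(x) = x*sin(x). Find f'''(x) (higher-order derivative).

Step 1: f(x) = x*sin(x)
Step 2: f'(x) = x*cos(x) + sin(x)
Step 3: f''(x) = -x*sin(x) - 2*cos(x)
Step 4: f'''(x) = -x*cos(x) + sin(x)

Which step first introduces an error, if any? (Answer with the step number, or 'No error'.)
Step 3

Step 3 is incorrect due to a sign flip.
The step shows: -x*sin(x) - 2*cos(x)
The correct value should be: -x*sin(x) + 2*cos(x)

Explanation: The sign of one term was flipped: the term 2*cos(x) was incorrectly written as -2*cos(x)
The later steps are derived from this incorrect expression, so the error originates in Step 3.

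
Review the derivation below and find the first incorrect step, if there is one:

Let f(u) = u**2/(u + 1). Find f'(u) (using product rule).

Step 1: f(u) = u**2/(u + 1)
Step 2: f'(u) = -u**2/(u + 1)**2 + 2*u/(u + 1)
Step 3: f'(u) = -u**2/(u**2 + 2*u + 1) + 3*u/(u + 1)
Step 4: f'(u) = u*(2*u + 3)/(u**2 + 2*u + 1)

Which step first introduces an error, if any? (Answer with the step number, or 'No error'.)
Step 3

Step 3 is incorrect due to a wrong coefficient.
The step shows: -u**2/(u**2 + 2*u + 1) + 3*u/(u + 1)
The correct value should be: -u**2/(u**2 + 2*u + 1) + 2*u/(u + 1)

Explanation: The coefficient 2 was incorrectly written as 3: the term 2*u/(u + 1) was incorrectly written as 3*u/(u + 1)
The later steps are derived from this incorrect expression, so the error originates in Step 3.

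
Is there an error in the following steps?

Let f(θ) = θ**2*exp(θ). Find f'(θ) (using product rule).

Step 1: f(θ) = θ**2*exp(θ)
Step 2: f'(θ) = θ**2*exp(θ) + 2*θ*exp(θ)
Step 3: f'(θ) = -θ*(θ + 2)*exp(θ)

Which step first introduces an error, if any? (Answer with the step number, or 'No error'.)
Step 3

Step 3 is incorrect due to a sign flip.
The step shows: -θ*(θ + 2)*exp(θ)
The correct value should be: θ*(θ + 2)*exp(θ)

Explanation: The sign of the whole expression was flipped: the term θ*(θ + 2)*exp(θ) was incorrectly written as -θ*(θ + 2)*exp(θ)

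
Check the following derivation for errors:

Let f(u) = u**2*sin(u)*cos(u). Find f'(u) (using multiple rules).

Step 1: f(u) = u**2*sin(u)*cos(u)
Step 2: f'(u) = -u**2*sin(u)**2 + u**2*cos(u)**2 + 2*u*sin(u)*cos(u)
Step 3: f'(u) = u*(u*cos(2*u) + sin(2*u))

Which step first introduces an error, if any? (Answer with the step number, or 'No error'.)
No error

All steps in this derivation are correct.
The final answer f'(u) = u*(u*cos(2*u) + sin(2*u)) is valid.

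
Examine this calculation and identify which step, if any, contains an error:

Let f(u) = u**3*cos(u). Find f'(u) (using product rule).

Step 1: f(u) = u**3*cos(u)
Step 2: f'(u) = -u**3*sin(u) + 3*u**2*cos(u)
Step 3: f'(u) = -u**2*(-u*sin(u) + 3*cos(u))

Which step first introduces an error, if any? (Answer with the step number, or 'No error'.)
Step 3

Step 3 is incorrect due to a sign flip.
The step shows: -u**2*(-u*sin(u) + 3*cos(u))
The correct value should be: u**2*(-u*sin(u) + 3*cos(u))

Explanation: The sign of the whole expression was flipped: the term u**2*(-u*sin(u) + 3*cos(u)) was incorrectly written as -u**2*(-u*sin(u) + 3*cos(u))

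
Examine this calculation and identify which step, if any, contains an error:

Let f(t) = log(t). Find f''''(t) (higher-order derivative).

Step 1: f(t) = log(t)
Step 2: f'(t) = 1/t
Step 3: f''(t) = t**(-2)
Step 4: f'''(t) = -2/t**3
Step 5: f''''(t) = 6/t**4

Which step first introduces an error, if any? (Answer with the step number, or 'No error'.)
Step 3

Step 3 is incorrect due to a sign flip.
The step shows: t**(-2)
The correct value should be: -1/t**2

Explanation: The sign of the whole expression was flipped: the term -1/t**2 was incorrectly written as t**(-2)
The later steps are derived from this incorrect expression, so the error originates in Step 3.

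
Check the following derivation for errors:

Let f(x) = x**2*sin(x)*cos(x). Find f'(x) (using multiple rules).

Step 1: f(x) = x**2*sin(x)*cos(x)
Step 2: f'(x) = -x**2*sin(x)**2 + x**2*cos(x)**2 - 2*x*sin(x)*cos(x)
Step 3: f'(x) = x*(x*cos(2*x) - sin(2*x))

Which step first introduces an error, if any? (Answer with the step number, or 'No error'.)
Step 2

Step 2 is incorrect due to a sign flip.
The step shows: -x**2*sin(x)**2 + x**2*cos(x)**2 - 2*x*sin(x)*cos(x)
The correct value should be: -x**2*sin(x)**2 + x**2*cos(x)**2 + 2*x*sin(x)*cos(x)

Explanation: The sign of one term was flipped: the term 2*x*sin(x)*cos(x) was incorrectly written as -2*x*sin(x)*cos(x)
The later steps are derived from this incorrect expression, so the error originates in Step 2.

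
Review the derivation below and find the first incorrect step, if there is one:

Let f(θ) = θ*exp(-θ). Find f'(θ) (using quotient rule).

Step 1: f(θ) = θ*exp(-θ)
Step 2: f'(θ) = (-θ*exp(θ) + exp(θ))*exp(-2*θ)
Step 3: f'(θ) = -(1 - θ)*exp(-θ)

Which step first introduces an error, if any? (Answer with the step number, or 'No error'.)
Step 3

Step 3 is incorrect due to a sign flip.
The step shows: -(1 - θ)*exp(-θ)
The correct value should be: (1 - θ)*exp(-θ)

Explanation: The sign of the whole expression was flipped: the term (1 - θ)*exp(-θ) was incorrectly written as -(1 - θ)*exp(-θ)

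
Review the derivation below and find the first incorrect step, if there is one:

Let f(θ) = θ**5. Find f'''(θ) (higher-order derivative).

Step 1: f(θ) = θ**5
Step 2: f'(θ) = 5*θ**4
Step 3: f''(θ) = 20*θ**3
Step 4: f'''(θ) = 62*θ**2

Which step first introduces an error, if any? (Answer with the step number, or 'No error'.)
Step 4

Step 4 is incorrect due to a wrong coefficient.
The step shows: 62*θ**2
The correct value should be: 60*θ**2

Explanation: The coefficient 60 was incorrectly written as 62: the term 60*θ**2 was incorrectly written as 62*θ**2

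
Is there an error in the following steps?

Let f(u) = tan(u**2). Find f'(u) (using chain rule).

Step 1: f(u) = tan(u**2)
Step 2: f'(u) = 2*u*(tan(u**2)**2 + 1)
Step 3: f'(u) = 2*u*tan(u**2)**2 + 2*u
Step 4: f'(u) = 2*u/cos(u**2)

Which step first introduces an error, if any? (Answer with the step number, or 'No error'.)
Step 4

Step 4 is incorrect due to a wrong exponent.
The step shows: 2*u/cos(u**2)
The correct value should be: 2*u/cos(u**2)**2

Explanation: The exponent -2 on cos(u**2) was incorrectly written as -1: the term 2*u/cos(u**2)**2 was incorrectly written as 2*u/cos(u**2)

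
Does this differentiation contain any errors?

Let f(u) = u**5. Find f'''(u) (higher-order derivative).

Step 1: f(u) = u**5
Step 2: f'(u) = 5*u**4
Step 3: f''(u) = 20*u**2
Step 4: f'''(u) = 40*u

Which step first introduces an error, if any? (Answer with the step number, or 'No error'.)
Step 3

Step 3 is incorrect due to a wrong exponent.
The step shows: 20*u**2
The correct value should be: 20*u**3

Explanation: The exponent 3 on u was incorrectly written as 2: the term 20*u**3 was incorrectly written as 20*u**2
The later steps are derived from this incorrect expression, so the error originates in Step 3.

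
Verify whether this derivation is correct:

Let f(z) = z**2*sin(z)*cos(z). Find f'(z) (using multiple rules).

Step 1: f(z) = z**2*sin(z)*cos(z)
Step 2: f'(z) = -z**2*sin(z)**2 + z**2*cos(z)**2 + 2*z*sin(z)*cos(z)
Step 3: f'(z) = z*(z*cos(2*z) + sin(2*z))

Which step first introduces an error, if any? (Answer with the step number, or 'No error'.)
No error

All steps in this derivation are correct.
The final answer f'(z) = z*(z*cos(2*z) + sin(2*z)) is valid.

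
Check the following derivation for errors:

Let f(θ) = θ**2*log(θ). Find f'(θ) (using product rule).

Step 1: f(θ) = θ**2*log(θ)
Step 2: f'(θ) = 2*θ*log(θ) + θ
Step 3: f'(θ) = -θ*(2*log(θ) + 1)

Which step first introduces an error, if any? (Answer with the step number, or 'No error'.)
Step 3

Step 3 is incorrect due to a sign flip.
The step shows: -θ*(2*log(θ) + 1)
The correct value should be: θ*(2*log(θ) + 1)

Explanation: The sign of the whole expression was flipped: the term θ*(2*log(θ) + 1) was incorrectly written as -θ*(2*log(θ) + 1)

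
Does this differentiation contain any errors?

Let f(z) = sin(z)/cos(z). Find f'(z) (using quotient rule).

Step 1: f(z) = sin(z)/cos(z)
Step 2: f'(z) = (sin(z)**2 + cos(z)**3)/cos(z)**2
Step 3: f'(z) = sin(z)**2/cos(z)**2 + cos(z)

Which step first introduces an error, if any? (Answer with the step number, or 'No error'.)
Step 2

Step 2 is incorrect due to a wrong exponent.
The step shows: (sin(z)**2 + cos(z)**3)/cos(z)**2
The correct value should be: (sin(z)**2 + cos(z)**2)/cos(z)**2

Explanation: The exponent 2 on cos(z) was incorrectly written as 3: the term (sin(z)**2 + cos(z)**2)/cos(z)**2 was incorrectly written as (sin(z)**2 + cos(z)**3)/cos(z)**2
The later steps are derived from this incorrect expression, so the error originates in Step 2.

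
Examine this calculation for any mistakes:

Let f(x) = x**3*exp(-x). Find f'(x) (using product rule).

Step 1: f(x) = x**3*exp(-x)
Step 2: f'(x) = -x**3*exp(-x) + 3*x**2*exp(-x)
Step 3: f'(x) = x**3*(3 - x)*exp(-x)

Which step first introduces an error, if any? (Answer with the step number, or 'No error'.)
Step 3

Step 3 is incorrect due to a wrong exponent.
The step shows: x**3*(3 - x)*exp(-x)
The correct value should be: x**2*(3 - x)*exp(-x)

Explanation: The exponent 2 on x was incorrectly written as 3: the term x**2*(3 - x)*exp(-x) was incorrectly written as x**3*(3 - x)*exp(-x)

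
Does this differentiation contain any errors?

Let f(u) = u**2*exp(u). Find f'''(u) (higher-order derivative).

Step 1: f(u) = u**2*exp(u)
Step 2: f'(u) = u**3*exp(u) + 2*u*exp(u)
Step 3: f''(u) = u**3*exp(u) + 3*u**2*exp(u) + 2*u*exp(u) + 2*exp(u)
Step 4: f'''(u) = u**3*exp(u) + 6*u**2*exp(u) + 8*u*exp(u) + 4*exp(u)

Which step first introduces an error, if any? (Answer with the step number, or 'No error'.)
Step 2

Step 2 is incorrect due to a wrong exponent.
The step shows: u**3*exp(u) + 2*u*exp(u)
The correct value should be: u**2*exp(u) + 2*u*exp(u)

Explanation: The exponent 2 on u was incorrectly written as 3: the term u**2*exp(u) was incorrectly written as u**3*exp(u)
The later steps are derived from this incorrect expression, so the error originates in Step 2.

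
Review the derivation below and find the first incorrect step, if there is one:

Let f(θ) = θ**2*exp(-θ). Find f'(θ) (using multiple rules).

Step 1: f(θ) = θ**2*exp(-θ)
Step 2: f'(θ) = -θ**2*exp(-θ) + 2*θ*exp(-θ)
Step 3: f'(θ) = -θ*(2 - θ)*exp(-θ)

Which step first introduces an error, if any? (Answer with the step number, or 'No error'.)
Step 3

Step 3 is incorrect due to a sign flip.
The step shows: -θ*(2 - θ)*exp(-θ)
The correct value should be: θ*(2 - θ)*exp(-θ)

Explanation: The sign of the whole expression was flipped: the term θ*(2 - θ)*exp(-θ) was incorrectly written as -θ*(2 - θ)*exp(-θ)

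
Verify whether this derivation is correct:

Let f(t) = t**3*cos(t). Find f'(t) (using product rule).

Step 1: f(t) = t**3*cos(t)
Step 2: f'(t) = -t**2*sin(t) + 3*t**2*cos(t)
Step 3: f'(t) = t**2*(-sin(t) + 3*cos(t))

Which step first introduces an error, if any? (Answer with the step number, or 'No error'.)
Step 2

Step 2 is incorrect due to a wrong exponent.
The step shows: -t**2*sin(t) + 3*t**2*cos(t)
The correct value should be: -t**3*sin(t) + 3*t**2*cos(t)

Explanation: The exponent 3 on t was incorrectly written as 2: the term -t**3*sin(t) was incorrectly written as -t**2*sin(t)
The later steps are derived from this incorrect expression, so the error originates in Step 2.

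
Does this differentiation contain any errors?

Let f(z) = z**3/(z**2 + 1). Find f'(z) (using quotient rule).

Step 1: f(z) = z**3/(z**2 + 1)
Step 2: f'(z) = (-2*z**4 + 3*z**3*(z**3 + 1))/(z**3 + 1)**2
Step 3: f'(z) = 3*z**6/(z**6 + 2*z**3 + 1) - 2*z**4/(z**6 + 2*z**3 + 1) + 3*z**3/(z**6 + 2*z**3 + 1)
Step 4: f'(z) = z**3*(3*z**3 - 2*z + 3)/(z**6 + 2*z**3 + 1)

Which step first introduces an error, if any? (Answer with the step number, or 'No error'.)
Step 2

Step 2 is incorrect due to a wrong exponent.
The step shows: (-2*z**4 + 3*z**3*(z**3 + 1))/(z**3 + 1)**2
The correct value should be: (-2*z**4 + 3*z**2*(z**2 + 1))/(z**2 + 1)**2

Explanation: The exponent 2 on z was incorrectly written as 3: the term (-2*z**4 + 3*z**2*(z**2 + 1))/(z**2 + 1)**2 was incorrectly written as (-2*z**4 + 3*z**3*(z**3 + 1))/(z**3 + 1)**2
The later steps are derived from this incorrect expression, so the error originates in Step 2.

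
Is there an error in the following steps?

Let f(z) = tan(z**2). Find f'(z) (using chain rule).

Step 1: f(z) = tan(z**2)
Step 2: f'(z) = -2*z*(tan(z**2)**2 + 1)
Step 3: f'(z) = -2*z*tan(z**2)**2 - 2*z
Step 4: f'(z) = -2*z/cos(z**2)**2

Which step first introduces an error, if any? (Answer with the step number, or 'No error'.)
Step 2

Step 2 is incorrect due to a sign flip.
The step shows: -2*z*(tan(z**2)**2 + 1)
The correct value should be: 2*z*(tan(z**2)**2 + 1)

Explanation: The sign of the whole expression was flipped: the term 2*z*(tan(z**2)**2 + 1) was incorrectly written as -2*z*(tan(z**2)**2 + 1)
The later steps are derived from this incorrect expression, so the error originates in Step 2.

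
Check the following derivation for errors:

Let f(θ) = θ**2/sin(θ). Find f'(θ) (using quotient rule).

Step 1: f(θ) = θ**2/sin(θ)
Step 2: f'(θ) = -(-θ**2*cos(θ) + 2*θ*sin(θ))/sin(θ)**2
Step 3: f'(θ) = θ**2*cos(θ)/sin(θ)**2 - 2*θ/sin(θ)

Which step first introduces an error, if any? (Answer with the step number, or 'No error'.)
Step 2

Step 2 is incorrect due to a sign flip.
The step shows: -(-θ**2*cos(θ) + 2*θ*sin(θ))/sin(θ)**2
The correct value should be: (-θ**2*cos(θ) + 2*θ*sin(θ))/sin(θ)**2

Explanation: The sign of the whole expression was flipped: the term (-θ**2*cos(θ) + 2*θ*sin(θ))/sin(θ)**2 was incorrectly written as -(-θ**2*cos(θ) + 2*θ*sin(θ))/sin(θ)**2
The later steps are derived from this incorrect expression, so the error originates in Step 2.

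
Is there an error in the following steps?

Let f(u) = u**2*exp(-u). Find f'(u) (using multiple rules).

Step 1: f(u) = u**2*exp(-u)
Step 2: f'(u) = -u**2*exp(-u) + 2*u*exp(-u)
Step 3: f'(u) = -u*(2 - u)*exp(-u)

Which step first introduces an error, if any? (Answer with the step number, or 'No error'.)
Step 3

Step 3 is incorrect due to a sign flip.
The step shows: -u*(2 - u)*exp(-u)
The correct value should be: u*(2 - u)*exp(-u)

Explanation: The sign of the whole expression was flipped: the term u*(2 - u)*exp(-u) was incorrectly written as -u*(2 - u)*exp(-u)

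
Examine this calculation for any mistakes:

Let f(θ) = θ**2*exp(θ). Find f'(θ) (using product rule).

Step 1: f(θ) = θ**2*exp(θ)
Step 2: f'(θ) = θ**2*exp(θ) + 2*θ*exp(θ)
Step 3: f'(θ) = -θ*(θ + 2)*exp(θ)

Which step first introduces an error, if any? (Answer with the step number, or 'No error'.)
Step 3

Step 3 is incorrect due to a sign flip.
The step shows: -θ*(θ + 2)*exp(θ)
The correct value should be: θ*(θ + 2)*exp(θ)

Explanation: The sign of the whole expression was flipped: the term θ*(θ + 2)*exp(θ) was incorrectly written as -θ*(θ + 2)*exp(θ)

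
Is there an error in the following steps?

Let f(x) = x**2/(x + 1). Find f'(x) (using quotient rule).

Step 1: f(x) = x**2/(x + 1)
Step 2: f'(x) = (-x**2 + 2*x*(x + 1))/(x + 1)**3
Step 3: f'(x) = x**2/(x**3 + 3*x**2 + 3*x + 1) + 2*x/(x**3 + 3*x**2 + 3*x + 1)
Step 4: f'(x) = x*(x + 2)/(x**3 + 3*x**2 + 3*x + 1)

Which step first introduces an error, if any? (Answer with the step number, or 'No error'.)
Step 2

Step 2 is incorrect due to a wrong exponent.
The step shows: (-x**2 + 2*x*(x + 1))/(x + 1)**3
The correct value should be: (-x**2 + 2*x*(x + 1))/(x + 1)**2

Explanation: The exponent -2 on x + 1 was incorrectly written as -3: the term (-x**2 + 2*x*(x + 1))/(x + 1)**2 was incorrectly written as (-x**2 + 2*x*(x + 1))/(x + 1)**3
The later steps are derived from this incorrect expression, so the error originates in Step 2.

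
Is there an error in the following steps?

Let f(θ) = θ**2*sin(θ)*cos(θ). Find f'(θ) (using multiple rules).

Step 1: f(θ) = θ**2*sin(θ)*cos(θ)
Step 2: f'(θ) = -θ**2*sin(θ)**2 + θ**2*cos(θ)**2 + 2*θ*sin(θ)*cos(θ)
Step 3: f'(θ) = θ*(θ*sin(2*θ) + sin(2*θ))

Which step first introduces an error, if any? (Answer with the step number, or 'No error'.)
Step 3

Step 3 is incorrect due to a wrong trig function.
The step shows: θ*(θ*sin(2*θ) + sin(2*θ))
The correct value should be: θ*(θ*cos(2*θ) + sin(2*θ))

Explanation: cos(2*θ) was incorrectly written as sin(2*θ): the term θ*(θ*cos(2*θ) + sin(2*θ)) was incorrectly written as θ*(θ*sin(2*θ) + sin(2*θ))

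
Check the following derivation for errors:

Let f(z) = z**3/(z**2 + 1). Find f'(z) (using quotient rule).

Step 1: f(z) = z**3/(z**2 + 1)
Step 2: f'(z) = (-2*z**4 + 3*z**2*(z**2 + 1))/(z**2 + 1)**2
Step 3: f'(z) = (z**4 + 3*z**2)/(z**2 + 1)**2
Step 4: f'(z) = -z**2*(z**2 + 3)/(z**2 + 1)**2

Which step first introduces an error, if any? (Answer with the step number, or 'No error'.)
Step 4

Step 4 is incorrect due to a sign flip.
The step shows: -z**2*(z**2 + 3)/(z**2 + 1)**2
The correct value should be: z**2*(z**2 + 3)/(z**2 + 1)**2

Explanation: The sign of the whole expression was flipped: the term z**2*(z**2 + 3)/(z**2 + 1)**2 was incorrectly written as -z**2*(z**2 + 3)/(z**2 + 1)**2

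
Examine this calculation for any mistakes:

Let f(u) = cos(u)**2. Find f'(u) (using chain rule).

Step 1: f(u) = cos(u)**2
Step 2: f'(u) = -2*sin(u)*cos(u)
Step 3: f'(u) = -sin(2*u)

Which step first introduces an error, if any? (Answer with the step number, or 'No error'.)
No error

All steps in this derivation are correct.
The final answer f'(u) = -sin(2*u) is valid.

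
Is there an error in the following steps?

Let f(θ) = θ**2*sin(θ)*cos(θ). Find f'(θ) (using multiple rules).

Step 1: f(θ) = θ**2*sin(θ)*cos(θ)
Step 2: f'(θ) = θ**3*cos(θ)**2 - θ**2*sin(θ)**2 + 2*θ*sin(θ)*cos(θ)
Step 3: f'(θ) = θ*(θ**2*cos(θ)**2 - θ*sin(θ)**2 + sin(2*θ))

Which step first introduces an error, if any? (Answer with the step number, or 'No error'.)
Step 2

Step 2 is incorrect due to a wrong exponent.
The step shows: θ**3*cos(θ)**2 - θ**2*sin(θ)**2 + 2*θ*sin(θ)*cos(θ)
The correct value should be: -θ**2*sin(θ)**2 + θ**2*cos(θ)**2 + 2*θ*sin(θ)*cos(θ)

Explanation: The exponent 2 on θ was incorrectly written as 3: the term θ**2*cos(θ)**2 was incorrectly written as θ**3*cos(θ)**2
The later steps are derived from this incorrect expression, so the error originates in Step 2.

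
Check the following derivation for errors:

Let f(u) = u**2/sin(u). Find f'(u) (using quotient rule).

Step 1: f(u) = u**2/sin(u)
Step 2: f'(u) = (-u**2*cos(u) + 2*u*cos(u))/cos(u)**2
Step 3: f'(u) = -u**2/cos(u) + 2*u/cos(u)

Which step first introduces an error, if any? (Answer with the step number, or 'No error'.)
Step 2

Step 2 is incorrect due to a wrong trig function.
The step shows: (-u**2*cos(u) + 2*u*cos(u))/cos(u)**2
The correct value should be: (-u**2*cos(u) + 2*u*sin(u))/sin(u)**2

Explanation: sin(u) was incorrectly written as cos(u): the term (-u**2*cos(u) + 2*u*sin(u))/sin(u)**2 was incorrectly written as (-u**2*cos(u) + 2*u*cos(u))/cos(u)**2
The later steps are derived from this incorrect expression, so the error originates in Step 2.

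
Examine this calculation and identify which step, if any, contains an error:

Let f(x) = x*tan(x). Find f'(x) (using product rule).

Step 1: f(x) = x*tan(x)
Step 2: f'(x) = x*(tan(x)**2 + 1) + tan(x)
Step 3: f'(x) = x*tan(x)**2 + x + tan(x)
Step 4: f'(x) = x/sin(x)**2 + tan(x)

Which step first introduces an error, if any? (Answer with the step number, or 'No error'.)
Step 4

Step 4 is incorrect due to a wrong trig function.
The step shows: x/sin(x)**2 + tan(x)
The correct value should be: x/cos(x)**2 + tan(x)

Explanation: cos(x) was incorrectly written as sin(x): the term x/cos(x)**2 was incorrectly written as x/sin(x)**2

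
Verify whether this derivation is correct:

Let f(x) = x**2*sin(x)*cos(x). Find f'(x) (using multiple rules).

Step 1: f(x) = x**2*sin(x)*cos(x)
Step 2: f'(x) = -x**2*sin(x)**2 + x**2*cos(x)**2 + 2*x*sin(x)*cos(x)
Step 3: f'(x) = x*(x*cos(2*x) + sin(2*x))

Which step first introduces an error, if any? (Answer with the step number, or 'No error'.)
No error

All steps in this derivation are correct.
The final answer f'(x) = x*(x*cos(2*x) + sin(2*x)) is valid.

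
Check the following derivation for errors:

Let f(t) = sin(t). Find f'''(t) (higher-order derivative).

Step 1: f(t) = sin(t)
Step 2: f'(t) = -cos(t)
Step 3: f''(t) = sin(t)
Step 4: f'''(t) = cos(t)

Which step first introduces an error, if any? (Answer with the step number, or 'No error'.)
Step 2

Step 2 is incorrect due to a sign flip.
The step shows: -cos(t)
The correct value should be: cos(t)

Explanation: The sign of the whole expression was flipped: the term cos(t) was incorrectly written as -cos(t)
The later steps are derived from this incorrect expression, so the error originates in Step 2.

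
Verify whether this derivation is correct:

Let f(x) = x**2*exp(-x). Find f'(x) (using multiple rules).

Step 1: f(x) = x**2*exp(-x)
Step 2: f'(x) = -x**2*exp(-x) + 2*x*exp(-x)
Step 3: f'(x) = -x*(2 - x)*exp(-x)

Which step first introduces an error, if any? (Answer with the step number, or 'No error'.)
Step 3

Step 3 is incorrect due to a sign flip.
The step shows: -x*(2 - x)*exp(-x)
The correct value should be: x*(2 - x)*exp(-x)

Explanation: The sign of the whole expression was flipped: the term x*(2 - x)*exp(-x) was incorrectly written as -x*(2 - x)*exp(-x)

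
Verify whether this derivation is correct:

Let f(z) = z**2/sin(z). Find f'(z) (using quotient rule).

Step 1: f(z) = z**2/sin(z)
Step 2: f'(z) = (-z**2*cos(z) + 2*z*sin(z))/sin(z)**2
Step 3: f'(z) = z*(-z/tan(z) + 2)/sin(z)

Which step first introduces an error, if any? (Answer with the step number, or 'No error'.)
No error

All steps in this derivation are correct.
The final answer f'(z) = z*(-z/tan(z) + 2)/sin(z) is valid.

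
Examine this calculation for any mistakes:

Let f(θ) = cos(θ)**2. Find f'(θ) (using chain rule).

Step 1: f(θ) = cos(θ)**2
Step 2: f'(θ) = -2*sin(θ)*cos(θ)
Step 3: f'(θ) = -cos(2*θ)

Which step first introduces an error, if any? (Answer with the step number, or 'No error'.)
Step 3

Step 3 is incorrect due to a wrong trig function.
The step shows: -cos(2*θ)
The correct value should be: -sin(2*θ)

Explanation: sin(2*θ) was incorrectly written as cos(2*θ): the term -sin(2*θ) was incorrectly written as -cos(2*θ)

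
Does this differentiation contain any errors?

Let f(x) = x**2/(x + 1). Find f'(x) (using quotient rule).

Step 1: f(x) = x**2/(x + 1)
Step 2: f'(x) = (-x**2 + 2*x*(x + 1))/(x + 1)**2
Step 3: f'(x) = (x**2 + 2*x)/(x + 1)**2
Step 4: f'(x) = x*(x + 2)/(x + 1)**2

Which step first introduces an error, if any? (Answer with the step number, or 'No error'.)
No error

All steps in this derivation are correct.
The final answer f'(x) = x*(x + 2)/(x + 1)**2 is valid.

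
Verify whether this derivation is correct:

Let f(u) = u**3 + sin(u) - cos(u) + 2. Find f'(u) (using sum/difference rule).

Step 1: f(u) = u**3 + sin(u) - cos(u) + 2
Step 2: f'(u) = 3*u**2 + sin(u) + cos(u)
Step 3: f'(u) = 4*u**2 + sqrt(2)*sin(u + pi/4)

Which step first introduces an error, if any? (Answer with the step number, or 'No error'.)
Step 3

Step 3 is incorrect due to a wrong coefficient.
The step shows: 4*u**2 + sqrt(2)*sin(u + pi/4)
The correct value should be: 3*u**2 + sqrt(2)*sin(u + pi/4)

Explanation: The coefficient 3 was incorrectly written as 4: the term 3*u**2 was incorrectly written as 4*u**2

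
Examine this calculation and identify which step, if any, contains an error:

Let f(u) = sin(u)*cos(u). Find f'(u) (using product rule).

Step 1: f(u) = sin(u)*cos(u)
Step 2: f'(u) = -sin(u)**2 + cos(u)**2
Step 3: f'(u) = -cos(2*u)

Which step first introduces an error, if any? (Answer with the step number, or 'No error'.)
Step 3

Step 3 is incorrect due to a sign flip.
The step shows: -cos(2*u)
The correct value should be: cos(2*u)

Explanation: The sign of the whole expression was flipped: the term cos(2*u) was incorrectly written as -cos(2*u)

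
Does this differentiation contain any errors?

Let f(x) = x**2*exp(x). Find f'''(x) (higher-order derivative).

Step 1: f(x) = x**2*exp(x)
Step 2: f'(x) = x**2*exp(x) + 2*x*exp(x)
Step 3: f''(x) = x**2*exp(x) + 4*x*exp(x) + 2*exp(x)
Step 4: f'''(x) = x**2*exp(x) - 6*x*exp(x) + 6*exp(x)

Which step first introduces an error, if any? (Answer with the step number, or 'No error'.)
Step 4

Step 4 is incorrect due to a sign flip.
The step shows: x**2*exp(x) - 6*x*exp(x) + 6*exp(x)
The correct value should be: x**2*exp(x) + 6*x*exp(x) + 6*exp(x)

Explanation: The sign of one term was flipped: the term 6*x*exp(x) was incorrectly written as -6*x*exp(x)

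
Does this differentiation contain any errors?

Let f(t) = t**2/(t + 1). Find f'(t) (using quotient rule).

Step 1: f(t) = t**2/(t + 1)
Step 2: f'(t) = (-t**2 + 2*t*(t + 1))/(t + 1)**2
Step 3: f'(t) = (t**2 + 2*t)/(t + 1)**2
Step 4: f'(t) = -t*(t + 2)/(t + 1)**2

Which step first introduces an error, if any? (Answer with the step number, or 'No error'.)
Step 4

Step 4 is incorrect due to a sign flip.
The step shows: -t*(t + 2)/(t + 1)**2
The correct value should be: t*(t + 2)/(t + 1)**2

Explanation: The sign of the whole expression was flipped: the term t*(t + 2)/(t + 1)**2 was incorrectly written as -t*(t + 2)/(t + 1)**2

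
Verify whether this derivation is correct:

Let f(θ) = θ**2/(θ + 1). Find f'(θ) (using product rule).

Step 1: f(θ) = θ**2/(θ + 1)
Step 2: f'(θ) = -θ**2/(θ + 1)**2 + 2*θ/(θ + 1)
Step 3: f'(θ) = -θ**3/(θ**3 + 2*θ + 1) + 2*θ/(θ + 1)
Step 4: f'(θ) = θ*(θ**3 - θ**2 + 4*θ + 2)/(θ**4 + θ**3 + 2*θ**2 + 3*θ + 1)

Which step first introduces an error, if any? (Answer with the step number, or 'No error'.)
Step 3

Step 3 is incorrect due to a wrong exponent.
The step shows: -θ**3/(θ**3 + 2*θ + 1) + 2*θ/(θ + 1)
The correct value should be: -θ**2/(θ**2 + 2*θ + 1) + 2*θ/(θ + 1)

Explanation: The exponent 2 on θ was incorrectly written as 3: the term -θ**2/(θ**2 + 2*θ + 1) was incorrectly written as -θ**3/(θ**3 + 2*θ + 1)
The later steps are derived from this incorrect expression, so the error originates in Step 3.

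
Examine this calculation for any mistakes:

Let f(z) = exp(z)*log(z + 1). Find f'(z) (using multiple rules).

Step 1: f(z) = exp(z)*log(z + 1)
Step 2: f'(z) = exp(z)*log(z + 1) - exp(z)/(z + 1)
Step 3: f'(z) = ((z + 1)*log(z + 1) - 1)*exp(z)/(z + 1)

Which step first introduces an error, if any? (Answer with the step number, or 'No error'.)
Step 2

Step 2 is incorrect due to a sign flip.
The step shows: exp(z)*log(z + 1) - exp(z)/(z + 1)
The correct value should be: exp(z)*log(z + 1) + exp(z)/(z + 1)

Explanation: The sign of one term was flipped: the term exp(z)/(z + 1) was incorrectly written as -exp(z)/(z + 1)
The later steps are derived from this incorrect expression, so the error originates in Step 2.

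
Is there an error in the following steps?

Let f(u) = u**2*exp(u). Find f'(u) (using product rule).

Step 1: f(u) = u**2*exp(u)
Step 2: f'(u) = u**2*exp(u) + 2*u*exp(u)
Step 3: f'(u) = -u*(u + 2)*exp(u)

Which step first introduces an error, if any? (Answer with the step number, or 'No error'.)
Step 3

Step 3 is incorrect due to a sign flip.
The step shows: -u*(u + 2)*exp(u)
The correct value should be: u*(u + 2)*exp(u)

Explanation: The sign of the whole expression was flipped: the term u*(u + 2)*exp(u) was incorrectly written as -u*(u + 2)*exp(u)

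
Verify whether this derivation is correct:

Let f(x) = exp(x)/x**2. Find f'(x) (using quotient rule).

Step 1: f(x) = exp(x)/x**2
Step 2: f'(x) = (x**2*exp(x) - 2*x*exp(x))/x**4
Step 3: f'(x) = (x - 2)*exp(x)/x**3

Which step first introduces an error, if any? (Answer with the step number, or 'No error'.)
No error

All steps in this derivation are correct.
The final answer f'(x) = (x - 2)*exp(x)/x**3 is valid.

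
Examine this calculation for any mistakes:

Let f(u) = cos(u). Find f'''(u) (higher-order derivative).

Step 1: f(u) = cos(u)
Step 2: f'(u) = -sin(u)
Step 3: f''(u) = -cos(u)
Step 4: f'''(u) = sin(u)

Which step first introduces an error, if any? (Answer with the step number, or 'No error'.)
No error

All steps in this derivation are correct.
The final answer f'''(u) = sin(u) is valid.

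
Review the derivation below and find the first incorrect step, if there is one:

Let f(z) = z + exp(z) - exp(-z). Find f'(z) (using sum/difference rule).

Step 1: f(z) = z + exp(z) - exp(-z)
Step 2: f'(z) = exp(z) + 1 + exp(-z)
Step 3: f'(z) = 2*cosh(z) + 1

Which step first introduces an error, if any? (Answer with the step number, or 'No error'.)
No error

All steps in this derivation are correct.
The final answer f'(z) = 2*cosh(z) + 1 is valid.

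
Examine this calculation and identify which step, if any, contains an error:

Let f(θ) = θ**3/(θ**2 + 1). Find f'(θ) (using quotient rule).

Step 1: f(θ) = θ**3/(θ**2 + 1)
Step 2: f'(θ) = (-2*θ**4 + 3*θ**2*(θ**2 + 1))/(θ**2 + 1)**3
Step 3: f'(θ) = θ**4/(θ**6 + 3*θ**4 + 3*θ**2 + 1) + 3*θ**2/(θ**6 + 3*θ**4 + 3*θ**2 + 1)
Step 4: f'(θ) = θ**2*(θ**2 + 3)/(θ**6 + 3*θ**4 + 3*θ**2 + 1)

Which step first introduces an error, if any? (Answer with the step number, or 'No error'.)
Step 2

Step 2 is incorrect due to a wrong exponent.
The step shows: (-2*θ**4 + 3*θ**2*(θ**2 + 1))/(θ**2 + 1)**3
The correct value should be: (-2*θ**4 + 3*θ**2*(θ**2 + 1))/(θ**2 + 1)**2

Explanation: The exponent -2 on θ**2 + 1 was incorrectly written as -3: the term (-2*θ**4 + 3*θ**2*(θ**2 + 1))/(θ**2 + 1)**2 was incorrectly written as (-2*θ**4 + 3*θ**2*(θ**2 + 1))/(θ**2 + 1)**3
The later steps are derived from this incorrect expression, so the error originates in Step 2.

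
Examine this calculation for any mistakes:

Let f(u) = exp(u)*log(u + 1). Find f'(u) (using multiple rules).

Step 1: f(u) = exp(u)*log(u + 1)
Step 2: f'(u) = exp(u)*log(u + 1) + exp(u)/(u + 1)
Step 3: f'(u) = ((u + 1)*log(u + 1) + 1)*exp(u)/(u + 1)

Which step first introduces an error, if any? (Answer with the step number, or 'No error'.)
No error

All steps in this derivation are correct.
The final answer f'(u) = ((u + 1)*log(u + 1) + 1)*exp(u)/(u + 1) is valid.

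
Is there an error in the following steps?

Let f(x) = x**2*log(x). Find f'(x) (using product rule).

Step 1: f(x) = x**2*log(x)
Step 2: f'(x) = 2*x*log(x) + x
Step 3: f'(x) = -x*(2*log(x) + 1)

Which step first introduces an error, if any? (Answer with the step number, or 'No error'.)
Step 3

Step 3 is incorrect due to a sign flip.
The step shows: -x*(2*log(x) + 1)
The correct value should be: x*(2*log(x) + 1)

Explanation: The sign of the whole expression was flipped: the term x*(2*log(x) + 1) was incorrectly written as -x*(2*log(x) + 1)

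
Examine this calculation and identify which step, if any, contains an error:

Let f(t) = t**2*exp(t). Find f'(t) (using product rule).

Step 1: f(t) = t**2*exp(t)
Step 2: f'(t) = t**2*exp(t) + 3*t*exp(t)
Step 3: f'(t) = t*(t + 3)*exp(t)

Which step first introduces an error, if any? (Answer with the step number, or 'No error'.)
Step 2

Step 2 is incorrect due to a wrong coefficient.
The step shows: t**2*exp(t) + 3*t*exp(t)
The correct value should be: t**2*exp(t) + 2*t*exp(t)

Explanation: The coefficient 2 was incorrectly written as 3: the term 2*t*exp(t) was incorrectly written as 3*t*exp(t)
The later steps are derived from this incorrect expression, so the error originates in Step 2.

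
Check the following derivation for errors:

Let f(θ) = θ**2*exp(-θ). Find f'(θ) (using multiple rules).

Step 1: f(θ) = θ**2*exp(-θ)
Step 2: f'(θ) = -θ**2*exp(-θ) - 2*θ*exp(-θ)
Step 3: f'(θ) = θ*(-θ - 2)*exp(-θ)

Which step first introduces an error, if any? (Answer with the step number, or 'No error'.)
Step 2

Step 2 is incorrect due to a sign flip.
The step shows: -θ**2*exp(-θ) - 2*θ*exp(-θ)
The correct value should be: -θ**2*exp(-θ) + 2*θ*exp(-θ)

Explanation: The sign of one term was flipped: the term 2*θ*exp(-θ) was incorrectly written as -2*θ*exp(-θ)
The later steps are derived from this incorrect expression, so the error originates in Step 2.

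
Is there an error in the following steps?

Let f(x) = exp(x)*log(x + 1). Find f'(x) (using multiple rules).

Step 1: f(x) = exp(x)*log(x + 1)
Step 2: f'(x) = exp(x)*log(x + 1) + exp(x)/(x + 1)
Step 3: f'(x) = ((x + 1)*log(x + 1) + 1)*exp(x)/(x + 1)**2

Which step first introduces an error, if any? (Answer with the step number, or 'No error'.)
Step 3

Step 3 is incorrect due to a wrong exponent.
The step shows: ((x + 1)*log(x + 1) + 1)*exp(x)/(x + 1)**2
The correct value should be: ((x + 1)*log(x + 1) + 1)*exp(x)/(x + 1)

Explanation: The exponent -1 on x + 1 was incorrectly written as -2: the term ((x + 1)*log(x + 1) + 1)*exp(x)/(x + 1) was incorrectly written as ((x + 1)*log(x + 1) + 1)*exp(x)/(x + 1)**2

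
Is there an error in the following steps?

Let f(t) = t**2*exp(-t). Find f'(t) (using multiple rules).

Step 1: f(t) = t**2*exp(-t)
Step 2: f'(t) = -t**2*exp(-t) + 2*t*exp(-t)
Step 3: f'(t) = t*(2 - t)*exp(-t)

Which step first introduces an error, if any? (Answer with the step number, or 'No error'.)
No error

All steps in this derivation are correct.
The final answer f'(t) = t*(2 - t)*exp(-t) is valid.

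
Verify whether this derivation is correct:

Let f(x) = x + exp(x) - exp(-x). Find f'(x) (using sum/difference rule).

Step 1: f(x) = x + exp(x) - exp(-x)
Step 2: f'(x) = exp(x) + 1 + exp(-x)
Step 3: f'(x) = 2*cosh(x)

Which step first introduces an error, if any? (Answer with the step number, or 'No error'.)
Step 3

Step 3 is incorrect due to a dropped term.
The step shows: 2*cosh(x)
The correct value should be: 2*cosh(x) + 1

Explanation: A term was dropped: the term 1 was incorrectly omitted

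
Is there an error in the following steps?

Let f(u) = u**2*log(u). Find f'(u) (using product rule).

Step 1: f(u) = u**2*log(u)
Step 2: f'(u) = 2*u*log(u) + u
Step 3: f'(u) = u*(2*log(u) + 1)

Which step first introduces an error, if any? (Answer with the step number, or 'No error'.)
No error

All steps in this derivation are correct.
The final answer f'(u) = u*(2*log(u) + 1) is valid.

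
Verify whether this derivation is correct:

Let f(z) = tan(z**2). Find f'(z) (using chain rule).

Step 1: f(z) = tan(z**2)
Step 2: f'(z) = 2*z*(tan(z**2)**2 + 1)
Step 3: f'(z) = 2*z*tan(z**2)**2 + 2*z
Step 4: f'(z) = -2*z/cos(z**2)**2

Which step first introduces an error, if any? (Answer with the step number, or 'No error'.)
Step 4

Step 4 is incorrect due to a sign flip.
The step shows: -2*z/cos(z**2)**2
The correct value should be: 2*z/cos(z**2)**2

Explanation: The sign of the whole expression was flipped: the term 2*z/cos(z**2)**2 was incorrectly written as -2*z/cos(z**2)**2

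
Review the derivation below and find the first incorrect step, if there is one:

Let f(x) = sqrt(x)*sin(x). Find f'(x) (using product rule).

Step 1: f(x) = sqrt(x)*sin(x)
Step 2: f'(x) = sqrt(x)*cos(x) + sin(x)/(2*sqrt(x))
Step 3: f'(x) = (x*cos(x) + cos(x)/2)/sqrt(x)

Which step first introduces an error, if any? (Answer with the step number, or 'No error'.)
Step 3

Step 3 is incorrect due to a wrong trig function.
The step shows: (x*cos(x) + cos(x)/2)/sqrt(x)
The correct value should be: (x*cos(x) + sin(x)/2)/sqrt(x)

Explanation: sin(x) was incorrectly written as cos(x): the term (x*cos(x) + sin(x)/2)/sqrt(x) was incorrectly written as (x*cos(x) + cos(x)/2)/sqrt(x)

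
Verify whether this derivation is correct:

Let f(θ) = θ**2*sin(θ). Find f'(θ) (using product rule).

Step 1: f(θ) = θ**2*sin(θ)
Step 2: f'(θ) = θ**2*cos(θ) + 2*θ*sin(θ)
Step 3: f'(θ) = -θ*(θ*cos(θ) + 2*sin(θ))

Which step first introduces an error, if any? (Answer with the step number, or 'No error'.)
Step 3

Step 3 is incorrect due to a sign flip.
The step shows: -θ*(θ*cos(θ) + 2*sin(θ))
The correct value should be: θ*(θ*cos(θ) + 2*sin(θ))

Explanation: The sign of the whole expression was flipped: the term θ*(θ*cos(θ) + 2*sin(θ)) was incorrectly written as -θ*(θ*cos(θ) + 2*sin(θ))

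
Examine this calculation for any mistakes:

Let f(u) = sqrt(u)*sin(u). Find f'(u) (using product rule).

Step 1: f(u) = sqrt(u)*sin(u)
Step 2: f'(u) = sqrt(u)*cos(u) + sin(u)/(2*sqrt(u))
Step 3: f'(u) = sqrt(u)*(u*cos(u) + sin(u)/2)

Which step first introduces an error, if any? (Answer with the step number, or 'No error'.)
Step 3

Step 3 is incorrect due to a wrong exponent.
The step shows: sqrt(u)*(u*cos(u) + sin(u)/2)
The correct value should be: (u*cos(u) + sin(u)/2)/sqrt(u)

Explanation: The exponent -1/2 on u was incorrectly written as 1/2: the term (u*cos(u) + sin(u)/2)/sqrt(u) was incorrectly written as sqrt(u)*(u*cos(u) + sin(u)/2)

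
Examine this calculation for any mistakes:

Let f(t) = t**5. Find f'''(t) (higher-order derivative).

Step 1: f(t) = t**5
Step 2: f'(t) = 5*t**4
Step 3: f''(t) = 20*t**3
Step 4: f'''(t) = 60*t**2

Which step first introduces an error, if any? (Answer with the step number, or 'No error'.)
No error

All steps in this derivation are correct.
The final answer f'''(t) = 60*t**2 is valid.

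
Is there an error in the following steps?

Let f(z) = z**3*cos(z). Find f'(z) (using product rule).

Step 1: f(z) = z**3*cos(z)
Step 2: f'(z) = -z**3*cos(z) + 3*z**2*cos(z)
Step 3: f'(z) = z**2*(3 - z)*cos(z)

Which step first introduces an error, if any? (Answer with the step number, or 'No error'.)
Step 2

Step 2 is incorrect due to a wrong trig function.
The step shows: -z**3*cos(z) + 3*z**2*cos(z)
The correct value should be: -z**3*sin(z) + 3*z**2*cos(z)

Explanation: sin(z) was incorrectly written as cos(z): the term -z**3*sin(z) was incorrectly written as -z**3*cos(z)
The later steps are derived from this incorrect expression, so the error originates in Step 2.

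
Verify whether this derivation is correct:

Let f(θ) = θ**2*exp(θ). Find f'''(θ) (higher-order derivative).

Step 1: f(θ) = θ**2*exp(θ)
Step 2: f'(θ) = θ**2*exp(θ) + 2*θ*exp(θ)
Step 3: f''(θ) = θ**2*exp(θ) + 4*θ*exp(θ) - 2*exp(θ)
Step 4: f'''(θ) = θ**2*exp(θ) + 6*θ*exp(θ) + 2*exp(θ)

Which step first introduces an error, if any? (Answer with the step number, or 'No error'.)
Step 3

Step 3 is incorrect due to a sign flip.
The step shows: θ**2*exp(θ) + 4*θ*exp(θ) - 2*exp(θ)
The correct value should be: θ**2*exp(θ) + 4*θ*exp(θ) + 2*exp(θ)

Explanation: The sign of one term was flipped: the term 2*exp(θ) was incorrectly written as -2*exp(θ)
The later steps are derived from this incorrect expression, so the error originates in Step 3.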